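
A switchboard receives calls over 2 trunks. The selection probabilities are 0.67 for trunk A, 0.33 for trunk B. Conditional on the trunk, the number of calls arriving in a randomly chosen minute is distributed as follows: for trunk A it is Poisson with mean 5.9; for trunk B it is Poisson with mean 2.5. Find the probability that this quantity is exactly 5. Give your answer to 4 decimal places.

Conditional on each trunk, P(X = 5): A: 0.163208; B: 0.0668009.
By total probability, P(X = 5) = 0.67·0.163208 + 0.33·0.0668009 = 0.131394.

0.1314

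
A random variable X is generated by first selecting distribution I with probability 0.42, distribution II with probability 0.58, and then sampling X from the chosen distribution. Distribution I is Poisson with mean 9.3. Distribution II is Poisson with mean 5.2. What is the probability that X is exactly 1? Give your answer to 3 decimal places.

Conditional on each component, P(X = 1): I: 0.000850245; II: 0.0286861.
By total probability, P(X = 1) = 0.42·0.000850245 + 0.58·0.0286861 = 0.0169951.

0.017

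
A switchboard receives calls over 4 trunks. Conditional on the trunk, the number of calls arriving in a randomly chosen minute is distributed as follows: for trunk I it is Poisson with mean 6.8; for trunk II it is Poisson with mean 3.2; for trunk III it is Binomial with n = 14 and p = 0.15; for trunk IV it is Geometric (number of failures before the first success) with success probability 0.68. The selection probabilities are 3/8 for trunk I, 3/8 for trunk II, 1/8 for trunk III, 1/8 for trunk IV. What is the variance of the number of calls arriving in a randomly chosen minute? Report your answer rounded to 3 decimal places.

Per component, I: μ=6.8, E[X²]=53.04; II: μ=3.2, E[X²]=13.44; III: μ=2.1, E[X²]=6.195; IV: μ=0.470588, E[X²]=0.913495.
E[X] = 0.375·6.8 + 0.375·3.2 + 0.125·2.1 + 0.125·0.470588 = 4.07132.
E[X²] = 0.375·53.04 + 0.375·13.44 + 0.125·6.195 + 0.125·0.913495 = 25.8186.
Var(X) = E[X²] − (E[X])² = 25.8186 − 16.5757 = 9.24289.

9.243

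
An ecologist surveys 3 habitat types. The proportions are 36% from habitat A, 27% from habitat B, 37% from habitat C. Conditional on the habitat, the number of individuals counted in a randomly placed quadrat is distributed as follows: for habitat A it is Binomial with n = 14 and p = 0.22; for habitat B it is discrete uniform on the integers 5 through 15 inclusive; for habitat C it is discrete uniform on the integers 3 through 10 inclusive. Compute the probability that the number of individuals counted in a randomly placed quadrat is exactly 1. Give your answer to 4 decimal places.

Conditional on each habitat, P(X = 1): A: 0.121837; B: 0; C: 0.
By total probability, P(X = 1) = 0.36·0.121837 + 0.27·0 + 0.37·0 = 0.0438615.

0.0439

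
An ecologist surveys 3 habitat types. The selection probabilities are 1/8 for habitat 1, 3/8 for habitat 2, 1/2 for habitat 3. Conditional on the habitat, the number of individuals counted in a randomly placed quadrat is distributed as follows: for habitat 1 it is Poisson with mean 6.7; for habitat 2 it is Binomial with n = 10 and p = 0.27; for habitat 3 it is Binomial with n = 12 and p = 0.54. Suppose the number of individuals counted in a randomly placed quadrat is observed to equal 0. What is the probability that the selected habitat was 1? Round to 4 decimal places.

Likelihoods P(X=0 | ·): 1: 0.00123091; 2: 0.0429763; 3: 8.97623e-05.
Posterior ∝ prior × likelihood. Numerator for 1: 0.125·0.00123091 = 0.000153864.
Normalizing constant: 0.125·0.00123091 + 0.375·0.0429763 + 0.5·8.97623e-05 = 0.0163148.
P(1 | observation) = 0.000153864 / 0.0163148 = 0.00943092.

0.0094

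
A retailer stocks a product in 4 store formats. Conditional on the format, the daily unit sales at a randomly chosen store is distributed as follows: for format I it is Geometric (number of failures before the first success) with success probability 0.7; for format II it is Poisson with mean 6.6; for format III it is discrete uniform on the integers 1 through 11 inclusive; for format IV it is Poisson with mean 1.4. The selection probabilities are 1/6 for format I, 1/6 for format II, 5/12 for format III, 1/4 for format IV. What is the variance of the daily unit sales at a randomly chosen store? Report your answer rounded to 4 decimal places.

Per component, I: μ=0.428571, E[X²]=0.795918; II: μ=6.6, E[X²]=50.16; III: μ=6, E[X²]=46; IV: μ=1.4, E[X²]=3.36.
E[X] = 0.166667·0.428571 + 0.166667·6.6 + 0.416667·6 + 0.25·1.4 = 4.02143.
E[X²] = 0.166667·0.795918 + 0.166667·50.16 + 0.416667·46 + 0.25·3.36 = 28.4993.
Var(X) = E[X²] − (E[X])² = 28.4993 − 16.1719 = 12.3274.

12.3274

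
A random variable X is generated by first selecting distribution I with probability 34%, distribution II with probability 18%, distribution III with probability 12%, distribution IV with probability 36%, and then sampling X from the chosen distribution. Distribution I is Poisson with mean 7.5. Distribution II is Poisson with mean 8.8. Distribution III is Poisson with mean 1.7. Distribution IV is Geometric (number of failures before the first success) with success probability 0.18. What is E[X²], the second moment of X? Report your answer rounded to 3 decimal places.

54.331

For each component E[X²] = Var + (mean)², giving I: 63.75; II: 86.24; III: 4.59; IV: 46.0617.
Overall E[X²] = 0.34·63.75 + 0.18·86.24 + 0.12·4.59 + 0.36·46.0617 = 54.3312.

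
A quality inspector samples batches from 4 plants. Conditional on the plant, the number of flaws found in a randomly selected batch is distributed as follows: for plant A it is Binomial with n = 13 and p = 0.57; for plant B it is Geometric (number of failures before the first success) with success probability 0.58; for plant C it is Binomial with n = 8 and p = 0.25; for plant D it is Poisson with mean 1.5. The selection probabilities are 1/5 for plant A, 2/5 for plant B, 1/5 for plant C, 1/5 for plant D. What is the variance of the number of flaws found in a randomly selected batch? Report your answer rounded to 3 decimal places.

8.069

Per component, A: μ=7.41, E[X²]=58.0944; B: μ=0.724138, E[X²]=1.77289; C: μ=2, E[X²]=5.5; D: μ=1.5, E[X²]=3.75.
E[X] = 0.2·7.41 + 0.4·0.724138 + 0.2·2 + 0.2·1.5 = 2.47166.
E[X²] = 0.2·58.0944 + 0.4·1.77289 + 0.2·5.5 + 0.2·3.75 = 14.178.
Var(X) = E[X²] − (E[X])² = 14.178 − 6.10908 = 8.06896.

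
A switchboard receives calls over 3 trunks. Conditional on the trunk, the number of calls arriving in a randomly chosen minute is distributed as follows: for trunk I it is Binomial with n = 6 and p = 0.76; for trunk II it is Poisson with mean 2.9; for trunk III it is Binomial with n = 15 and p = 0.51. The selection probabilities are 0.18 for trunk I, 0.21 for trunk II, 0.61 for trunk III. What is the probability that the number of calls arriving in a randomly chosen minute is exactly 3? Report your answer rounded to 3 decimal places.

0.076

Conditional on each trunk, P(X = 3): I: 0.121368; II: 0.22366; III: 0.0115631.
By total probability, P(X = 3) = 0.18·0.121368 + 0.21·0.22366 + 0.61·0.0115631 = 0.0758684.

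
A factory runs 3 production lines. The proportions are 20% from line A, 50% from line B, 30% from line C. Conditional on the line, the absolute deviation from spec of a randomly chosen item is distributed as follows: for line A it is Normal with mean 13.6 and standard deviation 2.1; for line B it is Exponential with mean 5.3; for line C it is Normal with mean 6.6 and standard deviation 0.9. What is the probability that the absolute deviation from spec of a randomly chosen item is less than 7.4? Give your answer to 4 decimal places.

Conditional on each line, P(X < 7.4): A: 0.00157667; B: 0.752471; C: 0.812969.
By total probability, P(X < 7.4) = 0.2·0.00157667 + 0.5·0.752471 + 0.3·0.812969 = 0.620441.

0.6204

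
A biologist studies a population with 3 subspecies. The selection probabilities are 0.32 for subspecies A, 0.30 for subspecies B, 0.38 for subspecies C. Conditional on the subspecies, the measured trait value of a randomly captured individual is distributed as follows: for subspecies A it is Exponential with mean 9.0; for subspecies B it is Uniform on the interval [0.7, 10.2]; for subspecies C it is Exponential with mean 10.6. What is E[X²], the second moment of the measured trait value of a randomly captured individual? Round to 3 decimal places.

For each component E[X²] = Var + (mean)², giving A: 162; B: 37.2233; C: 224.72.
Overall E[X²] = 0.32·162 + 0.3·37.2233 + 0.38·224.72 = 148.401.

148.401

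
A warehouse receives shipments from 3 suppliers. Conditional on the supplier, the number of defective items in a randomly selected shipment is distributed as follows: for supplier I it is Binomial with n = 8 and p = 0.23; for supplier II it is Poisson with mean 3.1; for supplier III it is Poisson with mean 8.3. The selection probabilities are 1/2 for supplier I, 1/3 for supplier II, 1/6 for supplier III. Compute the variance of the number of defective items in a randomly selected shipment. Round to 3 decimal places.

8.370

Per component, I: μ=1.84, E[X²]=4.8024; II: μ=3.1, E[X²]=12.71; III: μ=8.3, E[X²]=77.19.
E[X] = 0.5·1.84 + 0.333333·3.1 + 0.166667·8.3 = 3.33667.
E[X²] = 0.5·4.8024 + 0.333333·12.71 + 0.166667·77.19 = 19.5029.
Var(X) = E[X²] − (E[X])² = 19.5029 − 11.1333 = 8.36952.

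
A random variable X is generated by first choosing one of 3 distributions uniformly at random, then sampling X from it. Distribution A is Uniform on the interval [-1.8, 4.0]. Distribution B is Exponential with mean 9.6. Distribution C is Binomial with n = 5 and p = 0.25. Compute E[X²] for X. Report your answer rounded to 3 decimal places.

63.611

For each component E[X²] = Var + (mean)², giving A: 4.01333; B: 184.32; C: 2.5.
Overall E[X²] = 0.333333·4.01333 + 0.333333·184.32 + 0.333333·2.5 = 63.6111.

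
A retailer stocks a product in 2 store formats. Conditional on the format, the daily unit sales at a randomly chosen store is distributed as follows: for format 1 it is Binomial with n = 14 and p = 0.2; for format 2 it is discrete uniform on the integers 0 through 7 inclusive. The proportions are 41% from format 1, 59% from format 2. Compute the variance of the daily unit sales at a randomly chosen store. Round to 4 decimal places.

Per component, 1: μ=2.8, E[X²]=10.08; 2: μ=3.5, E[X²]=17.5.
E[X] = 0.41·2.8 + 0.59·3.5 = 3.213.
E[X²] = 0.41·10.08 + 0.59·17.5 = 14.4578.
Var(X) = E[X²] − (E[X])² = 14.4578 − 10.3234 = 4.13443.

4.1344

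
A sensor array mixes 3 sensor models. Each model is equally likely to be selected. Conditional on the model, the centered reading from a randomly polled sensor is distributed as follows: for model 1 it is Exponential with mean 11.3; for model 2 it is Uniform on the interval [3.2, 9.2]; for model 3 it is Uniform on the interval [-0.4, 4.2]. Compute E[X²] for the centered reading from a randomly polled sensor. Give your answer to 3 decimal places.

For each component E[X²] = Var + (mean)², giving 1: 255.38; 2: 41.44; 3: 5.37333.
Overall E[X²] = 0.333333·255.38 + 0.333333·41.44 + 0.333333·5.37333 = 100.731.

100.731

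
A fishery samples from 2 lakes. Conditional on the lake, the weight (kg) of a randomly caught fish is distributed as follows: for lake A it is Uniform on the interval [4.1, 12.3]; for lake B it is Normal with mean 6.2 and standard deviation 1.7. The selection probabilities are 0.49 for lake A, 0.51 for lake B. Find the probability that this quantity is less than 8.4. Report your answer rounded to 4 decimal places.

0.7171

Conditional on each lake, P(X < 8.4): A: 0.52439; B: 0.902188.
By total probability, P(X < 8.4) = 0.49·0.52439 + 0.51·0.902188 = 0.717067.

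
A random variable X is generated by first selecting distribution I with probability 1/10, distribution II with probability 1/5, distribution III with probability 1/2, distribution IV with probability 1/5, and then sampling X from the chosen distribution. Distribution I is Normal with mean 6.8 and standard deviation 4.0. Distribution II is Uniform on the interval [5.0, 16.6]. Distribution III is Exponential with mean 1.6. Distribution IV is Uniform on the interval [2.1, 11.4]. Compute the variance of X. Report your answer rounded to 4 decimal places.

Per component, I: μ=6.8, E[X²]=62.24; II: μ=10.8, E[X²]=127.853; III: μ=1.6, E[X²]=5.12; IV: μ=6.75, E[X²]=52.77.
E[X] = 0.1·6.8 + 0.2·10.8 + 0.5·1.6 + 0.2·6.75 = 4.99.
E[X²] = 0.1·62.24 + 0.2·127.853 + 0.5·5.12 + 0.2·52.77 = 44.9087.
Var(X) = E[X²] − (E[X])² = 44.9087 − 24.9001 = 20.0086.

20.0086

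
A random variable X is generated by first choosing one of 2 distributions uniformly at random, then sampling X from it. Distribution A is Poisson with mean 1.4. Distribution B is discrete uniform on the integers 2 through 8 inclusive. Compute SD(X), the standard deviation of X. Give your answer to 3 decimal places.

2.437

Per component, A: μ=1.4, E[X²]=3.36; B: μ=5, E[X²]=29.
E[X] = 0.5·1.4 + 0.5·5 = 3.2.
E[X²] = 0.5·3.36 + 0.5·29 = 16.18.
Var(X) = E[X²] − (E[X])² = 16.18 − 10.24 = 5.94.
SD(X) = √5.94 = 2.43721.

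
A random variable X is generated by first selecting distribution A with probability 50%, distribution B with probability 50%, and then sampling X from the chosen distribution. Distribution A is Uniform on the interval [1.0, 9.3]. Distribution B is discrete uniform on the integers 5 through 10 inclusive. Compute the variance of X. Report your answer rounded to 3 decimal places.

5.709

Per component, A: μ=5.15, E[X²]=32.2633; B: μ=7.5, E[X²]=59.1667.
E[X] = 0.5·5.15 + 0.5·7.5 = 6.325.
E[X²] = 0.5·32.2633 + 0.5·59.1667 = 45.715.
Var(X) = E[X²] − (E[X])² = 45.715 − 40.0056 = 5.70938.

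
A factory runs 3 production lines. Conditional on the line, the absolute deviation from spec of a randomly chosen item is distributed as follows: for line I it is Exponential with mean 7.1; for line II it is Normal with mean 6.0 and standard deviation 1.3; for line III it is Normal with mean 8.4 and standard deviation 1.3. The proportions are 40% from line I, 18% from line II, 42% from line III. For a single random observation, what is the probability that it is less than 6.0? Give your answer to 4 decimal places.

0.3318

Conditional on each line, P(X < 6.0): I: 0.570473; II: 0.5; III: 0.0324349.
By total probability, P(X < 6.0) = 0.4·0.570473 + 0.18·0.5 + 0.42·0.0324349 = 0.331812.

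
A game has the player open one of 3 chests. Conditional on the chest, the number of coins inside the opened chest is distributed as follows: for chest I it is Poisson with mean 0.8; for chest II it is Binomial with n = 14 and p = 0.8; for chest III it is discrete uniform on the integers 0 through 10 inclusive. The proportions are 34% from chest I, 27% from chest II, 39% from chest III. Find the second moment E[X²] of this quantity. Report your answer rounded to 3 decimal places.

48.613

For each component E[X²] = Var + (mean)², giving I: 1.44; II: 127.68; III: 35.
Overall E[X²] = 0.34·1.44 + 0.27·127.68 + 0.39·35 = 48.6132.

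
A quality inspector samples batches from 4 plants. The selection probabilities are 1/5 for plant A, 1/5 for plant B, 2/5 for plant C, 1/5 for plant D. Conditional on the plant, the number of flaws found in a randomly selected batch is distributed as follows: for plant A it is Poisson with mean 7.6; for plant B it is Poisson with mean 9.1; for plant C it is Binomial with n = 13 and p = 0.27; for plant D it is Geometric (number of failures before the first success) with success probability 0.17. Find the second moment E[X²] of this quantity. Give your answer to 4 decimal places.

For each component E[X²] = Var + (mean)², giving A: 65.36; B: 91.91; C: 14.8824; D: 52.5571.
Overall E[X²] = 0.2·65.36 + 0.2·91.91 + 0.4·14.8824 + 0.2·52.5571 = 47.9184.

47.9184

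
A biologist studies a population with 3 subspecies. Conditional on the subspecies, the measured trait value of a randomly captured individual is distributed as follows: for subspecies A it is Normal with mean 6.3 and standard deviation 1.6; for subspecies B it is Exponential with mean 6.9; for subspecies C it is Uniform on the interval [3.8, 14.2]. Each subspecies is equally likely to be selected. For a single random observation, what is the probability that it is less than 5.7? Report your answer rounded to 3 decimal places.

0.366

Conditional on each subspecies, P(X < 5.7): A: 0.35383; B: 0.562241; C: 0.182692.
By total probability, P(X < 5.7) = 0.333333·0.35383 + 0.333333·0.562241 + 0.333333·0.182692 = 0.366255.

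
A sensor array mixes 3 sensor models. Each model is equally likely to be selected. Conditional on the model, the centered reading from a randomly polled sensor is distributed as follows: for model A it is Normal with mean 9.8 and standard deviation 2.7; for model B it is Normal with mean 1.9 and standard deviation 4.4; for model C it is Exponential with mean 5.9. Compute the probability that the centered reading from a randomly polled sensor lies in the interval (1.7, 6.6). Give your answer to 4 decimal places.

Conditional on each model, P(1.7 < X < 6.6): A: 0.116622; B: 0.375408; C: 0.422937.
By total probability, P(1.7 < X < 6.6) = 0.333333·0.116622 + 0.333333·0.375408 + 0.333333·0.422937 = 0.304989.

0.3050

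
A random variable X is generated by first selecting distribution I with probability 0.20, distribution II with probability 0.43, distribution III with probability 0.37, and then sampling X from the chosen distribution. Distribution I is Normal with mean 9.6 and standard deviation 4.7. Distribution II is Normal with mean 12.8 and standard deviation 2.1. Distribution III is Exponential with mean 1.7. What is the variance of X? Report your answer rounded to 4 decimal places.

32.4853

Per component, I: μ=9.6, E[X²]=114.25; II: μ=12.8, E[X²]=168.25; III: μ=1.7, E[X²]=5.78.
E[X] = 0.2·9.6 + 0.43·12.8 + 0.37·1.7 = 8.053.
E[X²] = 0.2·114.25 + 0.43·168.25 + 0.37·5.78 = 97.3361.
Var(X) = E[X²] − (E[X])² = 97.3361 − 64.8508 = 32.4853.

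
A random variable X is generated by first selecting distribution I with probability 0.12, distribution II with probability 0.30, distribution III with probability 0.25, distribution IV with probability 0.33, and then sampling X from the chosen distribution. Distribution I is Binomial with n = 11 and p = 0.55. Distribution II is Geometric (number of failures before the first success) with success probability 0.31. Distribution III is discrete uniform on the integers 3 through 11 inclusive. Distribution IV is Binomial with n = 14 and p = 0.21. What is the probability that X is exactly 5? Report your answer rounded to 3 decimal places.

Conditional on each component, P(X = 5): I: 0.193077; II: 0.048485; III: 0.111111; IV: 0.0979951.
By total probability, P(X = 5) = 0.12·0.193077 + 0.3·0.048485 + 0.25·0.111111 + 0.33·0.0979951 = 0.0978309.

0.098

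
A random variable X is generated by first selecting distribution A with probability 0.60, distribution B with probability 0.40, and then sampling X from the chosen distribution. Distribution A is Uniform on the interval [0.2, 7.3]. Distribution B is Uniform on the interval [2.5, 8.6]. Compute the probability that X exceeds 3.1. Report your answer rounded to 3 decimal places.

Conditional on each component, P(X > 3.1): A: 0.591549; B: 0.901639.
By total probability, P(X > 3.1) = 0.6·0.591549 + 0.4·0.901639 = 0.715585.

0.716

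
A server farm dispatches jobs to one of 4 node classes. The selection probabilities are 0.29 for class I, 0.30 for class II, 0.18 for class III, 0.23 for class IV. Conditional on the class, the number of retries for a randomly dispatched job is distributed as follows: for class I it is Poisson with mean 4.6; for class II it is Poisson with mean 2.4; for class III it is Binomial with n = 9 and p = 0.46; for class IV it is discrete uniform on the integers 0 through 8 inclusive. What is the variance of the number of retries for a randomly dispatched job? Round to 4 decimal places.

Per component, I: μ=4.6, E[X²]=25.76; II: μ=2.4, E[X²]=8.16; III: μ=4.14, E[X²]=19.3752; IV: μ=4, E[X²]=22.6667.
E[X] = 0.29·4.6 + 0.3·2.4 + 0.18·4.14 + 0.23·4 = 3.7192.
E[X²] = 0.29·25.76 + 0.3·8.16 + 0.18·19.3752 + 0.23·22.6667 = 18.6193.
Var(X) = E[X²] − (E[X])² = 18.6193 − 13.8324 = 4.78682.

4.7868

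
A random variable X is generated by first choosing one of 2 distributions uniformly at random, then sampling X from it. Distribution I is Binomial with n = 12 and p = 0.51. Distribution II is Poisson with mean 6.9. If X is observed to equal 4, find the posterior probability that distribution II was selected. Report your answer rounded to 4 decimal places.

0.4610

Likelihoods P(X=4 | ·): I: 0.11129; II: 0.0951816.
Posterior ∝ prior × likelihood. Numerator for II: 0.5·0.0951816 = 0.0475908.
Normalizing constant: 0.5·0.11129 + 0.5·0.0951816 = 0.103236.
P(II | observation) = 0.0475908 / 0.103236 = 0.460992.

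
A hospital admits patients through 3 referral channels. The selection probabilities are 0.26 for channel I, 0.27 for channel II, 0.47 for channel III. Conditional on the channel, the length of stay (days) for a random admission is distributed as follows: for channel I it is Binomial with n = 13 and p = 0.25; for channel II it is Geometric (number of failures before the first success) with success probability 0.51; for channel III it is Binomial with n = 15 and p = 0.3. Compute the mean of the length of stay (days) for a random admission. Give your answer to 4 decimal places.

3.2194

Component means — I: 3.25; II: 0.960784; III: 4.5.
E[X] = 0.26·3.25 + 0.27·0.960784 + 0.47·4.5 = 3.21941.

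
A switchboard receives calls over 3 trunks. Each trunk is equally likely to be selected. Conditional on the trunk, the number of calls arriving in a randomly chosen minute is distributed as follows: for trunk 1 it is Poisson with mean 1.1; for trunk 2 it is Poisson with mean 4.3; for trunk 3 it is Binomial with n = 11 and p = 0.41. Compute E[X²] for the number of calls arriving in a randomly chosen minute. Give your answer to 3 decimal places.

16.034

For each component E[X²] = Var + (mean)², giving 1: 2.31; 2: 22.79; 3: 23.001.
Overall E[X²] = 0.333333·2.31 + 0.333333·22.79 + 0.333333·23.001 = 16.0337.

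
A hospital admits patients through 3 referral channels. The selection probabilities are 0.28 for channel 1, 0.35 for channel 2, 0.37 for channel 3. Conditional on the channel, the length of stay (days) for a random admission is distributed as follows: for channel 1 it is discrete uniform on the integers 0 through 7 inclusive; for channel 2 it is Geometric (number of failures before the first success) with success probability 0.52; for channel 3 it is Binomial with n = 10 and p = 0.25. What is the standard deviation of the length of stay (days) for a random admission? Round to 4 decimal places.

1.9651

Per component, 1: μ=3.5, E[X²]=17.5; 2: μ=0.923077, E[X²]=2.62722; 3: μ=2.5, E[X²]=8.125.
E[X] = 0.28·3.5 + 0.35·0.923077 + 0.37·2.5 = 2.22808.
E[X²] = 0.28·17.5 + 0.35·2.62722 + 0.37·8.125 = 8.82578.
Var(X) = E[X²] − (E[X])² = 8.82578 − 4.96433 = 3.86145.
SD(X) = √3.86145 = 1.96506.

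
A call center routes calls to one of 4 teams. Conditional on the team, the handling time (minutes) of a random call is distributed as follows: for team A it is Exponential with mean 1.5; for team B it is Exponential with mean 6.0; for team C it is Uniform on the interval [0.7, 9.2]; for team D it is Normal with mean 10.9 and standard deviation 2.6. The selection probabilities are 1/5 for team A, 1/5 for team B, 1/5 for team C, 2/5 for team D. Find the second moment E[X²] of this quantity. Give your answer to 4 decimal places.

For each component E[X²] = Var + (mean)², giving A: 4.5; B: 72; C: 30.5233; D: 125.57.
Overall E[X²] = 0.2·4.5 + 0.2·72 + 0.2·30.5233 + 0.4·125.57 = 71.6327.

71.6327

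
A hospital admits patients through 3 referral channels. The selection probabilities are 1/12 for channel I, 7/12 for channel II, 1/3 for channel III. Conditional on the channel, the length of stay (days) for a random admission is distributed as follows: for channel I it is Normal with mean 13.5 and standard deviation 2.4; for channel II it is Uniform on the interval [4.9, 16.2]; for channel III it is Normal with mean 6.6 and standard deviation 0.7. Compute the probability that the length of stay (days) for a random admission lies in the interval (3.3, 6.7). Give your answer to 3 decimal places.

Conditional on each channel, P(3.3 < X < 6.7): I: 0.00229258; II: 0.159292; III: 0.556797.
By total probability, P(3.3 < X < 6.7) = 0.0833333·0.00229258 + 0.583333·0.159292 + 0.333333·0.556797 = 0.27871.

0.279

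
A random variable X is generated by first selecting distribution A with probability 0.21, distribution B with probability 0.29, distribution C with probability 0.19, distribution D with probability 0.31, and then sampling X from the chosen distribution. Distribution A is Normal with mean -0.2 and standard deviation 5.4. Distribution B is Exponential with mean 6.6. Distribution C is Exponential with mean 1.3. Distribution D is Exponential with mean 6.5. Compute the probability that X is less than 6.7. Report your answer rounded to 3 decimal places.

0.762

Conditional on each component, P(X < 6.7): A: 0.899336; B: 0.637652; C: 0.994223; D: 0.643268.
By total probability, P(X < 6.7) = 0.21·0.899336 + 0.29·0.637652 + 0.19·0.994223 + 0.31·0.643268 = 0.762095.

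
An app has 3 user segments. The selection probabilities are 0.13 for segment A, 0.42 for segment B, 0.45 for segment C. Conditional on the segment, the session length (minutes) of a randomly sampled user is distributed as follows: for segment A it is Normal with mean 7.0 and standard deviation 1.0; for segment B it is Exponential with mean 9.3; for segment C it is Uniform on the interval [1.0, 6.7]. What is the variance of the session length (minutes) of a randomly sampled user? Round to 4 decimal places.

Per component, A: μ=7, E[X²]=50; B: μ=9.3, E[X²]=172.98; C: μ=3.85, E[X²]=17.53.
E[X] = 0.13·7 + 0.42·9.3 + 0.45·3.85 = 6.5485.
E[X²] = 0.13·50 + 0.42·172.98 + 0.45·17.53 = 87.0401.
Var(X) = E[X²] − (E[X])² = 87.0401 − 42.8829 = 44.1572.

44.1572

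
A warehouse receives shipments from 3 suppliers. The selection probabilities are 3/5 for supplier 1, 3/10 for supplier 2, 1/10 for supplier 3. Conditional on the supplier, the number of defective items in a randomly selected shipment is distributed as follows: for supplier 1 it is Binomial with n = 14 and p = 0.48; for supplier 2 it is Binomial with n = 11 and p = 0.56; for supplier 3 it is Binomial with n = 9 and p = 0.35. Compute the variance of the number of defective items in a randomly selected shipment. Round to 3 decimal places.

4.207

Per component, 1: μ=6.72, E[X²]=48.6528; 2: μ=6.16, E[X²]=40.656; 3: μ=3.15, E[X²]=11.97.
E[X] = 0.6·6.72 + 0.3·6.16 + 0.1·3.15 = 6.195.
E[X²] = 0.6·48.6528 + 0.3·40.656 + 0.1·11.97 = 42.5855.
Var(X) = E[X²] − (E[X])² = 42.5855 − 38.378 = 4.20745.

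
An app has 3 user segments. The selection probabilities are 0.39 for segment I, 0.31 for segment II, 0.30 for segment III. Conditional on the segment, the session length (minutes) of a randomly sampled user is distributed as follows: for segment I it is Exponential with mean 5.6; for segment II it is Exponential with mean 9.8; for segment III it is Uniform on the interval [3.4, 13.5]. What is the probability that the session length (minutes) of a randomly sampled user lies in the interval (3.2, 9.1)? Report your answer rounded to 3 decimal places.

0.414

Conditional on each segment, P(3.2 < X < 9.1): I: 0.367806; II: 0.326305; III: 0.564356.
By total probability, P(3.2 < X < 9.1) = 0.39·0.367806 + 0.31·0.326305 + 0.3·0.564356 = 0.413906.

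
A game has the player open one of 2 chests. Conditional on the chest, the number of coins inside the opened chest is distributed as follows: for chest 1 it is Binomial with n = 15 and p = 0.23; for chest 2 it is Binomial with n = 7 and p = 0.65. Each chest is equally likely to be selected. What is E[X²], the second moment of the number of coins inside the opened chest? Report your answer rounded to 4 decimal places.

For each component E[X²] = Var + (mean)², giving 1: 14.559; 2: 22.295.
Overall E[X²] = 0.5·14.559 + 0.5·22.295 = 18.427.

18.4270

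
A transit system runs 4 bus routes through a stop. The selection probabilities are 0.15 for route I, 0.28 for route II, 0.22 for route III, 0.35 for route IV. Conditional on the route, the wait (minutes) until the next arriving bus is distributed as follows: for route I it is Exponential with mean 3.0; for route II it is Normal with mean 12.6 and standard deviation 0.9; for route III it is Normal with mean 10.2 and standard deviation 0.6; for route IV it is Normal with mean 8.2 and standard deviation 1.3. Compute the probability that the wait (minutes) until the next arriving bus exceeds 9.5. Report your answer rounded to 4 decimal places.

0.5350

Conditional on each route, P(X > 9.5): I: 0.0421438; II: 0.999714; III: 0.878327; IV: 0.158655.
By total probability, P(X > 9.5) = 0.15·0.0421438 + 0.28·0.999714 + 0.22·0.878327 + 0.35·0.158655 = 0.535003.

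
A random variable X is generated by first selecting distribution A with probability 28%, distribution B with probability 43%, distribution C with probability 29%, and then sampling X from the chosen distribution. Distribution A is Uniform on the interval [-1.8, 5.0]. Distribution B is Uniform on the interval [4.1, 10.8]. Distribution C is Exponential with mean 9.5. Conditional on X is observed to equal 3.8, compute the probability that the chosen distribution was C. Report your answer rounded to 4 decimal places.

0.3320

Likelihoods f(3.8 | ·): A: 0.147059; B: 0; C: 0.07056.
Posterior ∝ prior × likelihood. Numerator for C: 0.29·0.07056 = 0.0204624.
Normalizing constant: 0.28·0.147059 + 0.43·0 + 0.29·0.07056 = 0.0616389.
P(C | observation) = 0.0204624 / 0.0616389 = 0.331972.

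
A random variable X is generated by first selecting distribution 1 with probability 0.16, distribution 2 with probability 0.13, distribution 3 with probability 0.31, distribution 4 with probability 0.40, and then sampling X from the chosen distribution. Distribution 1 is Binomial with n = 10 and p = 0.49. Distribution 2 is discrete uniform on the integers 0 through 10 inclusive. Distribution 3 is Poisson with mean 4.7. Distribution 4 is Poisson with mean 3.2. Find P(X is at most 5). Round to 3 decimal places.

0.740

Conditional on each component, P(X ≤ 5): 1: 0.647397; 2: 0.545455; 3: 0.668438; 4: 0.894592.
By total probability, P(X ≤ 5) = 0.16·0.647397 + 0.13·0.545455 + 0.31·0.668438 + 0.4·0.894592 = 0.739545.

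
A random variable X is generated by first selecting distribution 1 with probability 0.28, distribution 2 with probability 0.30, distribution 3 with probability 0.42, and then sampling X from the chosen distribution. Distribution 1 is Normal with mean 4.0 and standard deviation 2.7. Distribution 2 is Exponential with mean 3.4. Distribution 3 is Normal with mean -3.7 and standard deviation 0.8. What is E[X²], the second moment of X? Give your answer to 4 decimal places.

19.4758

For each component E[X²] = Var + (mean)², giving 1: 23.29; 2: 23.12; 3: 14.33.
Overall E[X²] = 0.28·23.29 + 0.3·23.12 + 0.42·14.33 = 19.4758.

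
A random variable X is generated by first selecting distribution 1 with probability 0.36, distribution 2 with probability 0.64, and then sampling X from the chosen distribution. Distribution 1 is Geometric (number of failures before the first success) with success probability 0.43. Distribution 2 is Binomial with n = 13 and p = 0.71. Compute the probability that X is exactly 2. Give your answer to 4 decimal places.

Conditional on each component, P(X = 2): 1: 0.139707; 2: 4.79722e-05.
By total probability, P(X = 2) = 0.36·0.139707 + 0.64·4.79722e-05 = 0.0503252.

0.0503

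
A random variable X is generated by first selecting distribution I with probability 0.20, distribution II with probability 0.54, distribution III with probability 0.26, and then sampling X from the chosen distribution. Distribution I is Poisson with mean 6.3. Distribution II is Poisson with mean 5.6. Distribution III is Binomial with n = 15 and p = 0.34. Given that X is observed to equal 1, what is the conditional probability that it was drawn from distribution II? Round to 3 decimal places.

0.641

Likelihoods P(X=1 | ·): I: 0.0115687; II: 0.020708; III: 0.015177.
Posterior ∝ prior × likelihood. Numerator for II: 0.54·0.020708 = 0.0111823.
Normalizing constant: 0.2·0.0115687 + 0.54·0.020708 + 0.26·0.015177 = 0.0174421.
P(II | observation) = 0.0111823 / 0.0174421 = 0.641112.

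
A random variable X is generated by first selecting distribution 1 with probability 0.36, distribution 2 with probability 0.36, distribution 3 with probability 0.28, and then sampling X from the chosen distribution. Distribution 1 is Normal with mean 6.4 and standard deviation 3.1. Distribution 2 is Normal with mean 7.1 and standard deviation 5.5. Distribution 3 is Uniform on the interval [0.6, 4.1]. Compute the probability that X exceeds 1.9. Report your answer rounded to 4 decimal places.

0.8076

Conditional on each component, P(X > 1.9): 1: 0.926695; 2: 0.827787; 3: 0.628571.
By total probability, P(X > 1.9) = 0.36·0.926695 + 0.36·0.827787 + 0.28·0.628571 = 0.807613.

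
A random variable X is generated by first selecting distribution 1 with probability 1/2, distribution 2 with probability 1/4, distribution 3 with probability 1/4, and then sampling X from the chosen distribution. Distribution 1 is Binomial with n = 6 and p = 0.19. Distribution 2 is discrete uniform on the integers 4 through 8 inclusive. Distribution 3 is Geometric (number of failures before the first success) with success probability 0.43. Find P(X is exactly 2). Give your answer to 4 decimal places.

Conditional on each component, P(X = 2): 1: 0.233098; 2: 0; 3: 0.139707.
By total probability, P(X = 2) = 0.5·0.233098 + 0.25·0 + 0.25·0.139707 = 0.151476.

0.1515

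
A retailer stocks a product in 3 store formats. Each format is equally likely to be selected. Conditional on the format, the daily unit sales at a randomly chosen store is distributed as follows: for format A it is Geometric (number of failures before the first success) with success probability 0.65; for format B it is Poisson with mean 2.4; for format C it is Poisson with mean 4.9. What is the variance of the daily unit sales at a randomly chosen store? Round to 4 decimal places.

5.9026

Per component, A: μ=0.538462, E[X²]=1.11834; B: μ=2.4, E[X²]=8.16; C: μ=4.9, E[X²]=28.91.
E[X] = 0.333333·0.538462 + 0.333333·2.4 + 0.333333·4.9 = 2.61282.
E[X²] = 0.333333·1.11834 + 0.333333·8.16 + 0.333333·28.91 = 12.7294.
Var(X) = E[X²] − (E[X])² = 12.7294 − 6.82683 = 5.90262.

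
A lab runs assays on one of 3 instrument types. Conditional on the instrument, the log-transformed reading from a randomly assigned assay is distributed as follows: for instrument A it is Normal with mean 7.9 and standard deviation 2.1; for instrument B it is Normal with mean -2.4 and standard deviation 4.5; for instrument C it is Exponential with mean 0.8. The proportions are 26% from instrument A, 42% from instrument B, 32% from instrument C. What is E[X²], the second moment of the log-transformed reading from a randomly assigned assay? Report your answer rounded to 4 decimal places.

28.7070

For each component E[X²] = Var + (mean)², giving A: 66.82; B: 26.01; C: 1.28.
Overall E[X²] = 0.26·66.82 + 0.42·26.01 + 0.32·1.28 = 28.707.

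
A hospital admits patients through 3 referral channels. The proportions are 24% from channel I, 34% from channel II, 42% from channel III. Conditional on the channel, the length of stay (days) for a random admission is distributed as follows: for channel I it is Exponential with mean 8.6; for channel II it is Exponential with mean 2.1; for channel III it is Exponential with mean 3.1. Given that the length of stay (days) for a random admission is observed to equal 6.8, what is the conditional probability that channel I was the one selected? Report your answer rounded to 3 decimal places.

Likelihoods f(6.8 | ·): I: 0.0527358; II: 0.018685; III: 0.0359743.
Posterior ∝ prior × likelihood. Numerator for I: 0.24·0.0527358 = 0.0126566.
Normalizing constant: 0.24·0.0527358 + 0.34·0.018685 + 0.42·0.0359743 = 0.0341187.
P(I | observation) = 0.0126566 / 0.0341187 = 0.370958.

0.371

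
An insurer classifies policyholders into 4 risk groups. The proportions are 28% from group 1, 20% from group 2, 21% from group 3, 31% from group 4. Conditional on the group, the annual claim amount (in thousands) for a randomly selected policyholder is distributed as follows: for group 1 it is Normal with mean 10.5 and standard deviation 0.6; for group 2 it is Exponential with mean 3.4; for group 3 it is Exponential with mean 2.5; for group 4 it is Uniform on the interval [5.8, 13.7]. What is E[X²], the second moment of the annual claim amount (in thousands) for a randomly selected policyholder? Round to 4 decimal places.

69.3014

For each component E[X²] = Var + (mean)², giving 1: 110.61; 2: 23.12; 3: 12.5; 4: 100.263.
Overall E[X²] = 0.28·110.61 + 0.2·23.12 + 0.21·12.5 + 0.31·100.263 = 69.3014.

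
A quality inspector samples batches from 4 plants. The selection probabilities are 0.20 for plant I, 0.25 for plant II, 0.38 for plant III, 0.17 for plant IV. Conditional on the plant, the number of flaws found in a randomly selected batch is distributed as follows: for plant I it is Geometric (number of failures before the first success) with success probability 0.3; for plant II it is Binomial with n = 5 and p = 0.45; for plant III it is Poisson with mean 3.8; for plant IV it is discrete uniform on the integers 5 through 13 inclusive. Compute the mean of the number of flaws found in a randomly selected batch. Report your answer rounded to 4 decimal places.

Component means — I: 2.33333; II: 2.25; III: 3.8; IV: 9.
E[X] = 0.2·2.33333 + 0.25·2.25 + 0.38·3.8 + 0.17·9 = 4.00317.

4.0032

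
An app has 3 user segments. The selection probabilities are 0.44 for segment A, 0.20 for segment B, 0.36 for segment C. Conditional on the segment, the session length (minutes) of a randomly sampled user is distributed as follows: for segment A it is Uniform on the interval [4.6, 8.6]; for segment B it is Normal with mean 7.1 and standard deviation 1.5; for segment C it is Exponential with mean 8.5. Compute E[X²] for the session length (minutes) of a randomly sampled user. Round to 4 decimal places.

82.3051

For each component E[X²] = Var + (mean)², giving A: 44.8933; B: 52.66; C: 144.5.
Overall E[X²] = 0.44·44.8933 + 0.2·52.66 + 0.36·144.5 = 82.3051.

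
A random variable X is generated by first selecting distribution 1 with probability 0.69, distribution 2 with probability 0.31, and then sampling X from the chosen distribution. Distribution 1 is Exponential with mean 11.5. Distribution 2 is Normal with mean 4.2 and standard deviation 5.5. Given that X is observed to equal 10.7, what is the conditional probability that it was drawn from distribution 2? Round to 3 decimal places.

0.321

Likelihoods f(10.7 | ·): 1: 0.0342941; 2: 0.0360794.
Posterior ∝ prior × likelihood. Numerator for 2: 0.31·0.0360794 = 0.0111846.
Normalizing constant: 0.69·0.0342941 + 0.31·0.0360794 = 0.0348475.
P(2 | observation) = 0.0111846 / 0.0348475 = 0.320958.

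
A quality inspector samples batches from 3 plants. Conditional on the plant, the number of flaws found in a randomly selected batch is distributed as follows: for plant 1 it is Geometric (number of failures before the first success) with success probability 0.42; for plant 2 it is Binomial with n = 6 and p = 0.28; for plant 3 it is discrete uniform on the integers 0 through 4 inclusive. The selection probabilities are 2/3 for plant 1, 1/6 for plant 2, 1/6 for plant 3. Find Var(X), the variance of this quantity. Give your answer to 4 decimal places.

2.7823

Per component, 1: μ=1.38095, E[X²]=5.19501; 2: μ=1.68, E[X²]=4.032; 3: μ=2, E[X²]=6.
E[X] = 0.666667·1.38095 + 0.166667·1.68 + 0.166667·2 = 1.53397.
E[X²] = 0.666667·5.19501 + 0.166667·4.032 + 0.166667·6 = 5.13534.
Var(X) = E[X²] − (E[X])² = 5.13534 − 2.35306 = 2.78228.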